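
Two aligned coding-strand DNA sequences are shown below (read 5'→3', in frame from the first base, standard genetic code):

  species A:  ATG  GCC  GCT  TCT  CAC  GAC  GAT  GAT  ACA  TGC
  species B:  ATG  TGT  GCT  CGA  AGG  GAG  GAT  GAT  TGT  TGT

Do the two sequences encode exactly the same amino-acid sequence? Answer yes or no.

Codon 1: ATG Met / ATG Met — identical.
Codon 2: GCC Ala / TGT Cys — nonsynonymous.
Codon 3: GCT Ala / GCT Ala — identical.
Codon 4: TCT Ser / CGA Arg — nonsynonymous.
Codon 5: CAC His / AGG Arg — nonsynonymous.
Codon 6: GAC Asp / GAG Glu — nonsynonymous.
Codon 7: GAT Asp / GAT Asp — identical.
Codon 8: GAT Asp / GAT Asp — identical.
Codon 9: ACA Thr / TGT Cys — nonsynonymous.
Codon 10: TGC Cys / TGT Cys — synonymous.
Nonsynonymous differences: 5 → different protein.

no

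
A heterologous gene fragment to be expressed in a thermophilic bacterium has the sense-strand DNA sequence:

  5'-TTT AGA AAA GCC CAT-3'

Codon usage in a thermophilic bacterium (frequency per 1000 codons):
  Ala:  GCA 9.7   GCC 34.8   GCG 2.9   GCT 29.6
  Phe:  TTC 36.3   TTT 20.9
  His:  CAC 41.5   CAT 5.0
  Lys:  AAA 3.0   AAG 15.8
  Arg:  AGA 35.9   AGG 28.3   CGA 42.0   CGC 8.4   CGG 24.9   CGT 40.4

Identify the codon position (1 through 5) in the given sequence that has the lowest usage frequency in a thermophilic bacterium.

Codon 1 TTT (Phe): 20.9 per 1000.
Codon 2 AGA (Arg): 35.9 per 1000.
Codon 3 AAA (Lys): 3.0 per 1000.
Codon 4 GCC (Ala): 34.8 per 1000.
Codon 5 CAT (His): 5.0 per 1000.
Lowest frequency is 3.0 at codon 3.

3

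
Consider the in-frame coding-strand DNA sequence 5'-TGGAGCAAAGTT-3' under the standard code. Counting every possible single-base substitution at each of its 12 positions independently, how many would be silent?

5

Codon 1 (TGG, Trp): 0 synonymous substitutions.
Codon 2 (AGC, Ser): 1 synonymous substitution.
Codon 3 (AAA, Lys): 1 synonymous substitution.
Codon 4 (GTT, Val): 3 synonymous substitutions.
Total: 0 + 1 + 1 + 3 = 5.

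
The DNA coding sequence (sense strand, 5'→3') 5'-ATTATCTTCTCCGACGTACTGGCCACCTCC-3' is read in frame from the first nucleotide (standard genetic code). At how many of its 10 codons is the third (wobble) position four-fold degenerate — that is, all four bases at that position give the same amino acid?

Codon 1 ATT (Ile): third position 3-fold.
Codon 2 ATC (Ile): third position 3-fold.
Codon 3 TTC (Phe): third position 2-fold.
Codon 4 TCC (Ser): third position 4-fold.
Codon 5 GAC (Asp): third position 2-fold.
Codon 6 GTA (Val): third position 4-fold.
Codon 7 CTG (Leu): third position 4-fold.
Codon 8 GCC (Ala): third position 4-fold.
Codon 9 ACC (Thr): third position 4-fold.
Codon 10 TCC (Ser): third position 4-fold.
Four-fold degenerate third positions: 6.

6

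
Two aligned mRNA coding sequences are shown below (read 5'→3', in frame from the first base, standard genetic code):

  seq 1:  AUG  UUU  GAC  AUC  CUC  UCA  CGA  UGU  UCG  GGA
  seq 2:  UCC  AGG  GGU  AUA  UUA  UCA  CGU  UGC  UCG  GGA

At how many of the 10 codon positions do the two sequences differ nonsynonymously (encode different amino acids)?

Codon 1: AUG Met / UCC Ser — nonsynonymous.
Codon 2: UUU Phe / AGG Arg — nonsynonymous.
Codon 3: GAC Asp / GGU Gly — nonsynonymous.
Codon 4: AUC Ile / AUA Ile — synonymous.
Codon 5: CUC Leu / UUA Leu — synonymous.
Codon 6: UCA Ser / UCA Ser — identical.
Codon 7: CGA Arg / CGU Arg — synonymous.
Codon 8: UGU Cys / UGC Cys — synonymous.
Codon 9: UCG Ser / UCG Ser — identical.
Codon 10: GGA Gly / GGA Gly — identical.
Nonsynonymous differences: 3.

3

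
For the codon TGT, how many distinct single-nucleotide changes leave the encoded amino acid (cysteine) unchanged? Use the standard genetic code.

1

Position 1: none → 0 synonymous.
Position 2: none → 0 synonymous.
Position 3: TGC → 1 synonymous.
Total: 0 + 0 + 1 = 1.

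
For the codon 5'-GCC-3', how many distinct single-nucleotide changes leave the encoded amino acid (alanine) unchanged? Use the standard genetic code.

3

Position 1: none → 0 synonymous.
Position 2: none → 0 synonymous.
Position 3: GCT, GCA, GCG → 3 synonymous.
Total: 0 + 0 + 3 = 3.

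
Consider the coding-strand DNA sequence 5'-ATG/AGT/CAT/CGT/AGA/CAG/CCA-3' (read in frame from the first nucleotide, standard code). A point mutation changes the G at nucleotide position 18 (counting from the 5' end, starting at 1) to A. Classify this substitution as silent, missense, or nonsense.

silent

Position 18 falls in codon 6: CAG → Gln.
After the substitution the codon is CAA → Gln.
Both encode Gln, so the change is synonymous.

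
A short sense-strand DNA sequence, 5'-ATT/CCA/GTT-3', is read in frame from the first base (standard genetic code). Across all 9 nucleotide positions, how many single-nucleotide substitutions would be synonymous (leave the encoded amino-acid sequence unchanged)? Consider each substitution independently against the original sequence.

Codon 1 (ATT, Ile): 2 synonymous substitutions.
Codon 2 (CCA, Pro): 3 synonymous substitutions.
Codon 3 (GTT, Val): 3 synonymous substitutions.
Total: 2 + 3 + 3 = 8.

8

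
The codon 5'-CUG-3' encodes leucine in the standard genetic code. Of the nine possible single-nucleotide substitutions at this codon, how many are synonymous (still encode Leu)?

4

Position 1: UUG → 1 synonymous.
Position 2: none → 0 synonymous.
Position 3: CUU, CUC, CUA → 3 synonymous.
Total: 1 + 0 + 3 = 4.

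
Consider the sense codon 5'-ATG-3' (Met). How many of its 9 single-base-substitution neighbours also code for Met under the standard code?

0

Position 1: none → 0 synonymous.
Position 2: none → 0 synonymous.
Position 3: none → 0 synonymous.
Total: 0 + 0 + 0 = 0.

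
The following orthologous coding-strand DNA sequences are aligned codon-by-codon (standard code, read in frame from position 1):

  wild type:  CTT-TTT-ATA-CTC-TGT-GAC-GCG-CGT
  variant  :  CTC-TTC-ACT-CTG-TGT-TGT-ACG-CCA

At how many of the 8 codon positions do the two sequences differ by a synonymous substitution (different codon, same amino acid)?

Codon 1: CTT Leu / CTC Leu — synonymous.
Codon 2: TTT Phe / TTC Phe — synonymous.
Codon 3: ATA Ile / ACT Thr — nonsynonymous.
Codon 4: CTC Leu / CTG Leu — synonymous.
Codon 5: TGT Cys / TGT Cys — identical.
Codon 6: GAC Asp / TGT Cys — nonsynonymous.
Codon 7: GCG Ala / ACG Thr — nonsynonymous.
Codon 8: CGT Arg / CCA Pro — nonsynonymous.
Synonymous differences: 3.

3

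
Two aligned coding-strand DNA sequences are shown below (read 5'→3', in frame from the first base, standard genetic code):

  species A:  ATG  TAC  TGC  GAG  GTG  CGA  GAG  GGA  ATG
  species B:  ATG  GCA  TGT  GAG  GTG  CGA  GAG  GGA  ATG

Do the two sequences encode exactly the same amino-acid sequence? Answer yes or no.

Codon 1: ATG Met / ATG Met — identical.
Codon 2: TAC Tyr / GCA Ala — nonsynonymous.
Codon 3: TGC Cys / TGT Cys — synonymous.
Codon 4: GAG Glu / GAG Glu — identical.
Codon 5: GTG Val / GTG Val — identical.
Codon 6: CGA Arg / CGA Arg — identical.
Codon 7: GAG Glu / GAG Glu — identical.
Codon 8: GGA Gly / GGA Gly — identical.
Codon 9: ATG Met / ATG Met — identical.
Nonsynonymous differences: 1 → different protein.

no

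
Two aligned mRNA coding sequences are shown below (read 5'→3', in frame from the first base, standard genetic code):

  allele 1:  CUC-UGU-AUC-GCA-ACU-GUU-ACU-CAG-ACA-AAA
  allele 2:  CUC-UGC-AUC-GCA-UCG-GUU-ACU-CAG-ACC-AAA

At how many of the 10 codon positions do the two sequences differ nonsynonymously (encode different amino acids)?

Codon 1: CUC Leu / CUC Leu — identical.
Codon 2: UGU Cys / UGC Cys — synonymous.
Codon 3: AUC Ile / AUC Ile — identical.
Codon 4: GCA Ala / GCA Ala — identical.
Codon 5: ACU Thr / UCG Ser — nonsynonymous.
Codon 6: GUU Val / GUU Val — identical.
Codon 7: ACU Thr / ACU Thr — identical.
Codon 8: CAG Gln / CAG Gln — identical.
Codon 9: ACA Thr / ACC Thr — synonymous.
Codon 10: AAA Lys / AAA Lys — identical.
Nonsynonymous differences: 1.

1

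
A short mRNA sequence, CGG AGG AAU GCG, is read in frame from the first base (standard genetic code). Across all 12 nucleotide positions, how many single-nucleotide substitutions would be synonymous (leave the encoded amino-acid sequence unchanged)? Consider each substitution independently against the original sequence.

Codon 1 (CGG, Arg): 4 synonymous substitutions.
Codon 2 (AGG, Arg): 2 synonymous substitutions.
Codon 3 (AAU, Asn): 1 synonymous substitution.
Codon 4 (GCG, Ala): 3 synonymous substitutions.
Total: 4 + 2 + 1 + 3 = 10.

10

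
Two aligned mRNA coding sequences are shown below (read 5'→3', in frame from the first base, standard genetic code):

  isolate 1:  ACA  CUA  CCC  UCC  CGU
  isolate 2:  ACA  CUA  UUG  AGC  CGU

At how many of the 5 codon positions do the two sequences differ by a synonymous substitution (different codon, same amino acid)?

Codon 1: ACA Thr / ACA Thr — identical.
Codon 2: CUA Leu / CUA Leu — identical.
Codon 3: CCC Pro / UUG Leu — nonsynonymous.
Codon 4: UCC Ser / AGC Ser — synonymous.
Codon 5: CGU Arg / CGU Arg — identical.
Synonymous differences: 1.

1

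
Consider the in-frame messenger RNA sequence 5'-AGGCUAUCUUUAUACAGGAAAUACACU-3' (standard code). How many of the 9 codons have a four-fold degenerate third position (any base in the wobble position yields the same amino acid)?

3

Codon 1 AGG (Arg): third position 2-fold.
Codon 2 CUA (Leu): third position 4-fold.
Codon 3 UCU (Ser): third position 4-fold.
Codon 4 UUA (Leu): third position 2-fold.
Codon 5 UAC (Tyr): third position 2-fold.
Codon 6 AGG (Arg): third position 2-fold.
Codon 7 AAA (Lys): third position 2-fold.
Codon 8 UAC (Tyr): third position 2-fold.
Codon 9 ACU (Thr): third position 4-fold.
Four-fold degenerate third positions: 3.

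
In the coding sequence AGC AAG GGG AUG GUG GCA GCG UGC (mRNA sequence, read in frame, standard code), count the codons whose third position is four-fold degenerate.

Codon 1 AGC (Ser): third position 2-fold.
Codon 2 AAG (Lys): third position 2-fold.
Codon 3 GGG (Gly): third position 4-fold.
Codon 4 AUG (Met): third position 1-fold.
Codon 5 GUG (Val): third position 4-fold.
Codon 6 GCA (Ala): third position 4-fold.
Codon 7 GCG (Ala): third position 4-fold.
Codon 8 UGC (Cys): third position 2-fold.
Four-fold degenerate third positions: 4.

4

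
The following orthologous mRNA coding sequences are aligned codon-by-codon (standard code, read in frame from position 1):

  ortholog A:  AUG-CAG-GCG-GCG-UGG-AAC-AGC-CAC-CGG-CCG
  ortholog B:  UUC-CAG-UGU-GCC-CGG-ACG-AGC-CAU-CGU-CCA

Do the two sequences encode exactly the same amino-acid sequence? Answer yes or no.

no

Codon 1: AUG Met / UUC Phe — nonsynonymous.
Codon 2: CAG Gln / CAG Gln — identical.
Codon 3: GCG Ala / UGU Cys — nonsynonymous.
Codon 4: GCG Ala / GCC Ala — synonymous.
Codon 5: UGG Trp / CGG Arg — nonsynonymous.
Codon 6: AAC Asn / ACG Thr — nonsynonymous.
Codon 7: AGC Ser / AGC Ser — identical.
Codon 8: CAC His / CAU His — synonymous.
Codon 9: CGG Arg / CGU Arg — synonymous.
Codon 10: CCG Pro / CCA Pro — synonymous.
Nonsynonymous differences: 4 → different protein.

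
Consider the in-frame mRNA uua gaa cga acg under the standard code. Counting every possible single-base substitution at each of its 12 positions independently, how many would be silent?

Codon 1 (UUA, Leu): 2 synonymous substitutions.
Codon 2 (GAA, Glu): 1 synonymous substitution.
Codon 3 (CGA, Arg): 4 synonymous substitutions.
Codon 4 (ACG, Thr): 3 synonymous substitutions.
Total: 2 + 1 + 4 + 3 = 10.

10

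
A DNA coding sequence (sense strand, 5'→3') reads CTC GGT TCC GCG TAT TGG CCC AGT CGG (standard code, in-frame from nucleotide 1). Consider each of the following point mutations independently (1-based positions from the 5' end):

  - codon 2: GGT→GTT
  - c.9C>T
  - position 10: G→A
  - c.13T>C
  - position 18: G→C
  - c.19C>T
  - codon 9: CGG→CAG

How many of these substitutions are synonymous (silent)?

1

Codon 2: GGT (Gly) → GTT (Val) — missense.
Codon 3: TCC (Ser) → TCT (Ser) — synonymous.
Codon 4: GCG (Ala) → ACG (Thr) — missense.
Codon 5: TAT (Tyr) → CAT (His) — missense.
Codon 6: TGG (Trp) → TGC (Cys) — missense.
Codon 7: CCC (Pro) → TCC (Ser) — missense.
Codon 9: CGG (Arg) → CAG (Gln) — missense.
Synonymous: 1 of 7.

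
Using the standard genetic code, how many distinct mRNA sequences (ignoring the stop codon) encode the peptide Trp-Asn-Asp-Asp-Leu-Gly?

Trp: 1 codon.
Asn: 2 codons.
Asp: 2 codons.
Asp: 2 codons.
Leu: 6 codons.
Gly: 4 codons.
1 × 2 × 2 × 2 × 6 × 4 = 192.

192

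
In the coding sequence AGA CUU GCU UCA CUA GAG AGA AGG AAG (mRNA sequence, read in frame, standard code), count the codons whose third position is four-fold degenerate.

Codon 1 AGA (Arg): third position 2-fold.
Codon 2 CUU (Leu): third position 4-fold.
Codon 3 GCU (Ala): third position 4-fold.
Codon 4 UCA (Ser): third position 4-fold.
Codon 5 CUA (Leu): third position 4-fold.
Codon 6 GAG (Glu): third position 2-fold.
Codon 7 AGA (Arg): third position 2-fold.
Codon 8 AGG (Arg): third position 2-fold.
Codon 9 AAG (Lys): third position 2-fold.
Four-fold degenerate third positions: 4.

4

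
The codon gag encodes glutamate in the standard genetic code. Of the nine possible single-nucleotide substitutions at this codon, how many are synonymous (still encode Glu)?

Position 1: none → 0 synonymous.
Position 2: none → 0 synonymous.
Position 3: GAA → 1 synonymous.
Total: 0 + 0 + 1 = 1.

1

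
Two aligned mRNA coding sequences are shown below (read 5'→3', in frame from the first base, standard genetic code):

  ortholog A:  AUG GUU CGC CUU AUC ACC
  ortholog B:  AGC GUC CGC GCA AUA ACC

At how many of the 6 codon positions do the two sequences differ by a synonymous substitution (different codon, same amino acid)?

2

Codon 1: AUG Met / AGC Ser — nonsynonymous.
Codon 2: GUU Val / GUC Val — synonymous.
Codon 3: CGC Arg / CGC Arg — identical.
Codon 4: CUU Leu / GCA Ala — nonsynonymous.
Codon 5: AUC Ile / AUA Ile — synonymous.
Codon 6: ACC Thr / ACC Thr — identical.
Synonymous differences: 2.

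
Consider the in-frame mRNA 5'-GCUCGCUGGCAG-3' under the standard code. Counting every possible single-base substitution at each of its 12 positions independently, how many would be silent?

Codon 1 (GCU, Ala): 3 synonymous substitutions.
Codon 2 (CGC, Arg): 3 synonymous substitutions.
Codon 3 (UGG, Trp): 0 synonymous substitutions.
Codon 4 (CAG, Gln): 1 synonymous substitution.
Total: 3 + 3 + 0 + 1 = 7.

7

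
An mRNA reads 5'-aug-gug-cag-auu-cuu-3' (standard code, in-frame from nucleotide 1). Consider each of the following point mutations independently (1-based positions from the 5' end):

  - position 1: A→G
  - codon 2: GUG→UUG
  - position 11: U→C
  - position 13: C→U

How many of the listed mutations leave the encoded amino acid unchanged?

Codon 1: AUG (Met) → GUG (Val) — missense.
Codon 2: GUG (Val) → UUG (Leu) — missense.
Codon 4: AUU (Ile) → ACU (Thr) — missense.
Codon 5: CUU (Leu) → UUU (Phe) — missense.
Synonymous: 0 of 4.

0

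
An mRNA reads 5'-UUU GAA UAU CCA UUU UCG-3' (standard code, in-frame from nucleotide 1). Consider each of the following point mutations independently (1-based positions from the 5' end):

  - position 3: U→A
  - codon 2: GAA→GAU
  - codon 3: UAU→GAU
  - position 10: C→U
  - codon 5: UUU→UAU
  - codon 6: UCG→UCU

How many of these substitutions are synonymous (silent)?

1

Codon 1: UUU (Phe) → UUA (Leu) — missense.
Codon 2: GAA (Glu) → GAU (Asp) — missense.
Codon 3: UAU (Tyr) → GAU (Asp) — missense.
Codon 4: CCA (Pro) → UCA (Ser) — missense.
Codon 5: UUU (Phe) → UAU (Tyr) — missense.
Codon 6: UCG (Ser) → UCU (Ser) — synonymous.
Synonymous: 1 of 6.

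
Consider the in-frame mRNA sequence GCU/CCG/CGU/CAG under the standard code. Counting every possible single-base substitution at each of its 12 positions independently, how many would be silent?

Codon 1 (GCU, Ala): 3 synonymous substitutions.
Codon 2 (CCG, Pro): 3 synonymous substitutions.
Codon 3 (CGU, Arg): 3 synonymous substitutions.
Codon 4 (CAG, Gln): 1 synonymous substitution.
Total: 3 + 3 + 3 + 1 = 10.

10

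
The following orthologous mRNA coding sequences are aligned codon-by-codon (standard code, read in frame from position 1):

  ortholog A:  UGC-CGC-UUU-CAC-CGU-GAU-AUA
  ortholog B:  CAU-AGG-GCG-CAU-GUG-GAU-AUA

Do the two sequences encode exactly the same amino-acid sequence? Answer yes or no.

no

Codon 1: UGC Cys / CAU His — nonsynonymous.
Codon 2: CGC Arg / AGG Arg — synonymous.
Codon 3: UUU Phe / GCG Ala — nonsynonymous.
Codon 4: CAC His / CAU His — synonymous.
Codon 5: CGU Arg / GUG Val — nonsynonymous.
Codon 6: GAU Asp / GAU Asp — identical.
Codon 7: AUA Ile / AUA Ile — identical.
Nonsynonymous differences: 3 → different protein.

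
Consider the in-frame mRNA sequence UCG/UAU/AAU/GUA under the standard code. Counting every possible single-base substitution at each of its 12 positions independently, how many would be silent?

8

Codon 1 (UCG, Ser): 3 synonymous substitutions.
Codon 2 (UAU, Tyr): 1 synonymous substitution.
Codon 3 (AAU, Asn): 1 synonymous substitution.
Codon 4 (GUA, Val): 3 synonymous substitutions.
Total: 3 + 1 + 1 + 3 = 8.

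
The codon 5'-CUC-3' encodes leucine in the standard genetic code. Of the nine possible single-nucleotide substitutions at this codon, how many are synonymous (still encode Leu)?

3

Position 1: none → 0 synonymous.
Position 2: none → 0 synonymous.
Position 3: CUU, CUA, CUG → 3 synonymous.
Total: 0 + 0 + 3 = 3.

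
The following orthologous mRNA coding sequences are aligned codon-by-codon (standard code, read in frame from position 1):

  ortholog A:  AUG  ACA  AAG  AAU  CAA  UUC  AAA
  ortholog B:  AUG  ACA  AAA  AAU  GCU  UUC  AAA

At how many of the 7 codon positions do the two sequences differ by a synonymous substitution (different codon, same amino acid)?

1

Codon 1: AUG Met / AUG Met — identical.
Codon 2: ACA Thr / ACA Thr — identical.
Codon 3: AAG Lys / AAA Lys — synonymous.
Codon 4: AAU Asn / AAU Asn — identical.
Codon 5: CAA Gln / GCU Ala — nonsynonymous.
Codon 6: UUC Phe / UUC Phe — identical.
Codon 7: AAA Lys / AAA Lys — identical.
Synonymous differences: 1.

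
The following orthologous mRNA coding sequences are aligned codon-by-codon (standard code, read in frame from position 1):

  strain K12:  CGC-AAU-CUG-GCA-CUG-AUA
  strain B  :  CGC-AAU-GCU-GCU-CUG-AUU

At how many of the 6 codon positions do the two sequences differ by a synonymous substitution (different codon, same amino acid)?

Codon 1: CGC Arg / CGC Arg — identical.
Codon 2: AAU Asn / AAU Asn — identical.
Codon 3: CUG Leu / GCU Ala — nonsynonymous.
Codon 4: GCA Ala / GCU Ala — synonymous.
Codon 5: CUG Leu / CUG Leu — identical.
Codon 6: AUA Ile / AUU Ile — synonymous.
Synonymous differences: 2.

2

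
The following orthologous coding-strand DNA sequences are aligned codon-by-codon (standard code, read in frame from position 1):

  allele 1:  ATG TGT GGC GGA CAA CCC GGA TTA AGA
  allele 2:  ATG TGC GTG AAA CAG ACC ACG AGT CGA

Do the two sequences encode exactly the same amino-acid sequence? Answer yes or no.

no

Codon 1: ATG Met / ATG Met — identical.
Codon 2: TGT Cys / TGC Cys — synonymous.
Codon 3: GGC Gly / GTG Val — nonsynonymous.
Codon 4: GGA Gly / AAA Lys — nonsynonymous.
Codon 5: CAA Gln / CAG Gln — synonymous.
Codon 6: CCC Pro / ACC Thr — nonsynonymous.
Codon 7: GGA Gly / ACG Thr — nonsynonymous.
Codon 8: TTA Leu / AGT Ser — nonsynonymous.
Codon 9: AGA Arg / CGA Arg — synonymous.
Nonsynonymous differences: 5 → different protein.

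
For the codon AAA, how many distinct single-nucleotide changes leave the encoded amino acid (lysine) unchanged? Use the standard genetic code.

1

Position 1: none → 0 synonymous.
Position 2: none → 0 synonymous.
Position 3: AAG → 1 synonymous.
Total: 0 + 0 + 1 = 1.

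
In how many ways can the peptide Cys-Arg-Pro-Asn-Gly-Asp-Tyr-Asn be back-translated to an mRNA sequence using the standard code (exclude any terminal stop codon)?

Cys: 2 codons.
Arg: 6 codons.
Pro: 4 codons.
Asn: 2 codons.
Gly: 4 codons.
Asp: 2 codons.
Tyr: 2 codons.
Asn: 2 codons.
2 × 6 × 4 × 2 × 4 × 2 × 2 × 2 = 3072.

3072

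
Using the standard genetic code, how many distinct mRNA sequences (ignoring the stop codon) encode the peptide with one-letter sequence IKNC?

24

Ile: 3 codons.
Lys: 2 codons.
Asn: 2 codons.
Cys: 2 codons.
3 × 2 × 2 × 2 = 24.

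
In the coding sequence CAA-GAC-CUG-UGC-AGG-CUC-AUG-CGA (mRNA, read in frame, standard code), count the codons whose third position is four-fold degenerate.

Codon 1 CAA (Gln): third position 2-fold.
Codon 2 GAC (Asp): third position 2-fold.
Codon 3 CUG (Leu): third position 4-fold.
Codon 4 UGC (Cys): third position 2-fold.
Codon 5 AGG (Arg): third position 2-fold.
Codon 6 CUC (Leu): third position 4-fold.
Codon 7 AUG (Met): third position 1-fold.
Codon 8 CGA (Arg): third position 4-fold.
Four-fold degenerate third positions: 3.

3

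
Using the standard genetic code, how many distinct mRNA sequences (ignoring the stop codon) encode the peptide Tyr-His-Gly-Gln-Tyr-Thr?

Tyr: 2 codons.
His: 2 codons.
Gly: 4 codons.
Gln: 2 codons.
Tyr: 2 codons.
Thr: 4 codons.
2 × 2 × 4 × 2 × 2 × 4 = 256.

256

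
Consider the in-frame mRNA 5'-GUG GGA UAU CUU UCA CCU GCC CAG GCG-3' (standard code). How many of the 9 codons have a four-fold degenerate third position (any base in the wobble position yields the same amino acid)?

7

Codon 1 GUG (Val): third position 4-fold.
Codon 2 GGA (Gly): third position 4-fold.
Codon 3 UAU (Tyr): third position 2-fold.
Codon 4 CUU (Leu): third position 4-fold.
Codon 5 UCA (Ser): third position 4-fold.
Codon 6 CCU (Pro): third position 4-fold.
Codon 7 GCC (Ala): third position 4-fold.
Codon 8 CAG (Gln): third position 2-fold.
Codon 9 GCG (Ala): third position 4-fold.
Four-fold degenerate third positions: 7.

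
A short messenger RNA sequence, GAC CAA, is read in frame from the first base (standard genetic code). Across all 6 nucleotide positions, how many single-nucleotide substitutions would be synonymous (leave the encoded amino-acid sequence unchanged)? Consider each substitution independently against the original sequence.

2

Codon 1 (GAC, Asp): 1 synonymous substitution.
Codon 2 (CAA, Gln): 1 synonymous substitution.
Total: 1 + 1 = 2.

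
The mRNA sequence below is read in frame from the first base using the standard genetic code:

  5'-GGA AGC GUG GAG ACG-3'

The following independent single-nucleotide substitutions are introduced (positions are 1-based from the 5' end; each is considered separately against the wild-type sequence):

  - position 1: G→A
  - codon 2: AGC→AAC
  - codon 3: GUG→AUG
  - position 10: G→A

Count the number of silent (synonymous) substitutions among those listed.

0

Codon 1: GGA (Gly) → AGA (Arg) — missense.
Codon 2: AGC (Ser) → AAC (Asn) — missense.
Codon 3: GUG (Val) → AUG (Met) — missense.
Codon 4: GAG (Glu) → AAG (Lys) — missense.
Synonymous: 0 of 4.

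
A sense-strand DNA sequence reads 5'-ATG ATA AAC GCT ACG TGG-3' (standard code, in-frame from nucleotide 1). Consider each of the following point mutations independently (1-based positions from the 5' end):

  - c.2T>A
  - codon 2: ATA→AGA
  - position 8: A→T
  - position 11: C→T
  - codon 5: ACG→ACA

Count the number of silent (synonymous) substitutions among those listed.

Codon 1: ATG (Met) → AAG (Lys) — missense.
Codon 2: ATA (Ile) → AGA (Arg) — missense.
Codon 3: AAC (Asn) → ATC (Ile) — missense.
Codon 4: GCT (Ala) → GTT (Val) — missense.
Codon 5: ACG (Thr) → ACA (Thr) — synonymous.
Synonymous: 1 of 5.

1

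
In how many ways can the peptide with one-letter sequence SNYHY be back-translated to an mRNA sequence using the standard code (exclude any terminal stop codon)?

Ser: 6 codons.
Asn: 2 codons.
Tyr: 2 codons.
His: 2 codons.
Tyr: 2 codons.
6 × 2 × 2 × 2 × 2 = 96.

96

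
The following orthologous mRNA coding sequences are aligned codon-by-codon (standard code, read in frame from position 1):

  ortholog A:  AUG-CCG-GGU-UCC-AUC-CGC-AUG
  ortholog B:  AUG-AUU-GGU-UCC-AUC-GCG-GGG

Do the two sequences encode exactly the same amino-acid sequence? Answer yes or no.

Codon 1: AUG Met / AUG Met — identical.
Codon 2: CCG Pro / AUU Ile — nonsynonymous.
Codon 3: GGU Gly / GGU Gly — identical.
Codon 4: UCC Ser / UCC Ser — identical.
Codon 5: AUC Ile / AUC Ile — identical.
Codon 6: CGC Arg / GCG Ala — nonsynonymous.
Codon 7: AUG Met / GGG Gly — nonsynonymous.
Nonsynonymous differences: 3 → different protein.

no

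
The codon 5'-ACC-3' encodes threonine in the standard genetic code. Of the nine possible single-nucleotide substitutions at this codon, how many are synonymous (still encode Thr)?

3

Position 1: none → 0 synonymous.
Position 2: none → 0 synonymous.
Position 3: ACU, ACA, ACG → 3 synonymous.
Total: 0 + 0 + 3 = 3.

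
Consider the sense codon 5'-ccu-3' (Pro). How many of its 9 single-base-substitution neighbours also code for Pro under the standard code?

3

Position 1: none → 0 synonymous.
Position 2: none → 0 synonymous.
Position 3: CCC, CCA, CCG → 3 synonymous.
Total: 0 + 0 + 3 = 3.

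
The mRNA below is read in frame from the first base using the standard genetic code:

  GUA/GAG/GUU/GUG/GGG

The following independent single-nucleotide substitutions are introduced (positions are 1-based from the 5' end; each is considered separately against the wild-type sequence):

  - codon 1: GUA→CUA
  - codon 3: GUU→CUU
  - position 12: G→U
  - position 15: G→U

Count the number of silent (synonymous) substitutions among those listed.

Codon 1: GUA (Val) → CUA (Leu) — missense.
Codon 3: GUU (Val) → CUU (Leu) — missense.
Codon 4: GUG (Val) → GUU (Val) — synonymous.
Codon 5: GGG (Gly) → GGU (Gly) — synonymous.
Synonymous: 2 of 4.

2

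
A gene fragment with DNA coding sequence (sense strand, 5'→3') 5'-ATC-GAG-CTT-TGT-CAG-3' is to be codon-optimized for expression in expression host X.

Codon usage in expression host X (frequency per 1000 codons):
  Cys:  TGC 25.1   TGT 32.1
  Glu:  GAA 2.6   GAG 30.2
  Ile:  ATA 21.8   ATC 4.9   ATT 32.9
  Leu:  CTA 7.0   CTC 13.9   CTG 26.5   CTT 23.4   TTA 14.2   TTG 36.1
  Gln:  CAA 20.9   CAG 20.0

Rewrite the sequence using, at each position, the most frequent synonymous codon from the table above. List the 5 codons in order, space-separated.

ATT GAG TTG TGT CAA

Codon 1 (Ile): best is ATT at 32.9.
Codon 2 (Glu): best is GAG at 30.2.
Codon 3 (Leu): best is TTG at 36.1.
Codon 4 (Cys): best is TGT at 32.1.
Codon 5 (Gln): best is CAA at 20.9.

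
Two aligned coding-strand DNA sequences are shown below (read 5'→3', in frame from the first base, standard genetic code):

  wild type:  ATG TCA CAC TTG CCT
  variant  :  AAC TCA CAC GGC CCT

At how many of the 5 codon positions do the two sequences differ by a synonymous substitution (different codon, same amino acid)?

Codon 1: ATG Met / AAC Asn — nonsynonymous.
Codon 2: TCA Ser / TCA Ser — identical.
Codon 3: CAC His / CAC His — identical.
Codon 4: TTG Leu / GGC Gly — nonsynonymous.
Codon 5: CCT Pro / CCT Pro — identical.
Synonymous differences: 0.

0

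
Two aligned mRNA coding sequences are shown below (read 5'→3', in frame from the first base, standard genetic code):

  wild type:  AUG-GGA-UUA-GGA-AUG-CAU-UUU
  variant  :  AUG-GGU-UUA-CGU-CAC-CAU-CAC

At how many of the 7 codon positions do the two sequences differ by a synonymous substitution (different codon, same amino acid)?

1

Codon 1: AUG Met / AUG Met — identical.
Codon 2: GGA Gly / GGU Gly — synonymous.
Codon 3: UUA Leu / UUA Leu — identical.
Codon 4: GGA Gly / CGU Arg — nonsynonymous.
Codon 5: AUG Met / CAC His — nonsynonymous.
Codon 6: CAU His / CAU His — identical.
Codon 7: UUU Phe / CAC His — nonsynonymous.
Synonymous differences: 1.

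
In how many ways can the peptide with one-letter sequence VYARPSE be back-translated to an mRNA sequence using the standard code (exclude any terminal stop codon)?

9216

Val: 4 codons.
Tyr: 2 codons.
Ala: 4 codons.
Arg: 6 codons.
Pro: 4 codons.
Ser: 6 codons.
Glu: 2 codons.
4 × 2 × 4 × 6 × 4 × 6 × 2 = 9216.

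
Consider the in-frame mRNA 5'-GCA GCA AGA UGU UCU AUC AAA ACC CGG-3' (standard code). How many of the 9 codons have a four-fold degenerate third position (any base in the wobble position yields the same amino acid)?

5

Codon 1 GCA (Ala): third position 4-fold.
Codon 2 GCA (Ala): third position 4-fold.
Codon 3 AGA (Arg): third position 2-fold.
Codon 4 UGU (Cys): third position 2-fold.
Codon 5 UCU (Ser): third position 4-fold.
Codon 6 AUC (Ile): third position 3-fold.
Codon 7 AAA (Lys): third position 2-fold.
Codon 8 ACC (Thr): third position 4-fold.
Codon 9 CGG (Arg): third position 4-fold.
Four-fold degenerate third positions: 5.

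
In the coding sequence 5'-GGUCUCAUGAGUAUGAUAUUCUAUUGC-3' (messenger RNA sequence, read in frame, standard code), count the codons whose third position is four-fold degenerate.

2

Codon 1 GGU (Gly): third position 4-fold.
Codon 2 CUC (Leu): third position 4-fold.
Codon 3 AUG (Met): third position 1-fold.
Codon 4 AGU (Ser): third position 2-fold.
Codon 5 AUG (Met): third position 1-fold.
Codon 6 AUA (Ile): third position 3-fold.
Codon 7 UUC (Phe): third position 2-fold.
Codon 8 UAU (Tyr): third position 2-fold.
Codon 9 UGC (Cys): third position 2-fold.
Four-fold degenerate third positions: 2.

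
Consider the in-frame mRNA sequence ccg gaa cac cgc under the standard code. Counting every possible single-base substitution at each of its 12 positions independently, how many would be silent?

8

Codon 1 (CCG, Pro): 3 synonymous substitutions.
Codon 2 (GAA, Glu): 1 synonymous substitution.
Codon 3 (CAC, His): 1 synonymous substitution.
Codon 4 (CGC, Arg): 3 synonymous substitutions.
Total: 3 + 1 + 1 + 3 = 8.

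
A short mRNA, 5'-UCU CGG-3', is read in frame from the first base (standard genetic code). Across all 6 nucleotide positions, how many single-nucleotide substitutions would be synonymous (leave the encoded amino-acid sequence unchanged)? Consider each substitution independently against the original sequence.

7

Codon 1 (UCU, Ser): 3 synonymous substitutions.
Codon 2 (CGG, Arg): 4 synonymous substitutions.
Total: 3 + 4 = 7.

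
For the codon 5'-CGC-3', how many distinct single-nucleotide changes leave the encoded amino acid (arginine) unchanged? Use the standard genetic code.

Position 1: none → 0 synonymous.
Position 2: none → 0 synonymous.
Position 3: CGU, CGA, CGG → 3 synonymous.
Total: 0 + 0 + 3 = 3.

3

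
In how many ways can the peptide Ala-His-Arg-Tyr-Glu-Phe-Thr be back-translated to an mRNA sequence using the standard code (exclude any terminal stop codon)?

1536

Ala: 4 codons.
His: 2 codons.
Arg: 6 codons.
Tyr: 2 codons.
Glu: 2 codons.
Phe: 2 codons.
Thr: 4 codons.
4 × 2 × 6 × 2 × 2 × 2 × 4 = 1536.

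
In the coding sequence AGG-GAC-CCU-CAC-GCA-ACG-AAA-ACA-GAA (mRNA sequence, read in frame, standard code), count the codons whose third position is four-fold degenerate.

4

Codon 1 AGG (Arg): third position 2-fold.
Codon 2 GAC (Asp): third position 2-fold.
Codon 3 CCU (Pro): third position 4-fold.
Codon 4 CAC (His): third position 2-fold.
Codon 5 GCA (Ala): third position 4-fold.
Codon 6 ACG (Thr): third position 4-fold.
Codon 7 AAA (Lys): third position 2-fold.
Codon 8 ACA (Thr): third position 4-fold.
Codon 9 GAA (Glu): third position 2-fold.
Four-fold degenerate third positions: 4.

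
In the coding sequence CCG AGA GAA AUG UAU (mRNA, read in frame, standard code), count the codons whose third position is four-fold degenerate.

Codon 1 CCG (Pro): third position 4-fold.
Codon 2 AGA (Arg): third position 2-fold.
Codon 3 GAA (Glu): third position 2-fold.
Codon 4 AUG (Met): third position 1-fold.
Codon 5 UAU (Tyr): third position 2-fold.
Four-fold degenerate third positions: 1.

1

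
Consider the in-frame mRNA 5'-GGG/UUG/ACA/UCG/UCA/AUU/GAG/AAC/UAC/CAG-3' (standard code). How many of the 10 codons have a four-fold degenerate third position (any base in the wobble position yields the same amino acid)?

Codon 1 GGG (Gly): third position 4-fold.
Codon 2 UUG (Leu): third position 2-fold.
Codon 3 ACA (Thr): third position 4-fold.
Codon 4 UCG (Ser): third position 4-fold.
Codon 5 UCA (Ser): third position 4-fold.
Codon 6 AUU (Ile): third position 3-fold.
Codon 7 GAG (Glu): third position 2-fold.
Codon 8 AAC (Asn): third position 2-fold.
Codon 9 UAC (Tyr): third position 2-fold.
Codon 10 CAG (Gln): third position 2-fold.
Four-fold degenerate third positions: 4.

4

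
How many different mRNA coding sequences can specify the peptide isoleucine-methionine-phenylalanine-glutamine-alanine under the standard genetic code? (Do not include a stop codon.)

48

Ile: 3 codons.
Met: 1 codon.
Phe: 2 codons.
Gln: 2 codons.
Ala: 4 codons.
3 × 1 × 2 × 2 × 4 = 48.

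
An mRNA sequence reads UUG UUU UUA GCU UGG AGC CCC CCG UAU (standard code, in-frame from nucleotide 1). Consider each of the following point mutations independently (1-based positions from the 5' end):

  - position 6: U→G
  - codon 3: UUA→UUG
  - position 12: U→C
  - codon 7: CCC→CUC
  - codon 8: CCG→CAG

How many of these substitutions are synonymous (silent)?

2

Codon 2: UUU (Phe) → UUG (Leu) — missense.
Codon 3: UUA (Leu) → UUG (Leu) — synonymous.
Codon 4: GCU (Ala) → GCC (Ala) — synonymous.
Codon 7: CCC (Pro) → CUC (Leu) — missense.
Codon 8: CCG (Pro) → CAG (Gln) — missense.
Synonymous: 2 of 5.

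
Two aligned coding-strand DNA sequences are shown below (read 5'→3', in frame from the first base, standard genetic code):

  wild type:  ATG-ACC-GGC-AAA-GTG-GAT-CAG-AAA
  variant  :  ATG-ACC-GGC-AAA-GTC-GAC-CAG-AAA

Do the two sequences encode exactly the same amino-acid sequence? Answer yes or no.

Codon 1: ATG Met / ATG Met — identical.
Codon 2: ACC Thr / ACC Thr — identical.
Codon 3: GGC Gly / GGC Gly — identical.
Codon 4: AAA Lys / AAA Lys — identical.
Codon 5: GTG Val / GTC Val — synonymous.
Codon 6: GAT Asp / GAC Asp — synonymous.
Codon 7: CAG Gln / CAG Gln — identical.
Codon 8: AAA Lys / AAA Lys — identical.
Nonsynonymous differences: 0 → same protein.

yes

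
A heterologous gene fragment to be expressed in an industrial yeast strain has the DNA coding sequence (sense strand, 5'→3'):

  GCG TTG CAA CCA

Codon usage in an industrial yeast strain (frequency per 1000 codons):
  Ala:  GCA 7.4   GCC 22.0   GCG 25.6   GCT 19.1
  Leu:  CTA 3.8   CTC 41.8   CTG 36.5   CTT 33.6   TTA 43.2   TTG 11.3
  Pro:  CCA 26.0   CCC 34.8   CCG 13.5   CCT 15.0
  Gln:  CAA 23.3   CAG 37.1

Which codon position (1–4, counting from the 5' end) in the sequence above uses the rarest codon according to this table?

Codon 1 GCG (Ala): 25.6 per 1000.
Codon 2 TTG (Leu): 11.3 per 1000.
Codon 3 CAA (Gln): 23.3 per 1000.
Codon 4 CCA (Pro): 26.0 per 1000.
Lowest frequency is 11.3 at codon 2.

2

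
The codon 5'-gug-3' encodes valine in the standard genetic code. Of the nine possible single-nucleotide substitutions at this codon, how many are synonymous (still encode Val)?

Position 1: none → 0 synonymous.
Position 2: none → 0 synonymous.
Position 3: GUU, GUC, GUA → 3 synonymous.
Total: 0 + 0 + 3 = 3.

3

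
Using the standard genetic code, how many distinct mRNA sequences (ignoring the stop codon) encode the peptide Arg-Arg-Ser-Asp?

432

Arg: 6 codons.
Arg: 6 codons.
Ser: 6 codons.
Asp: 2 codons.
6 × 6 × 6 × 2 = 432.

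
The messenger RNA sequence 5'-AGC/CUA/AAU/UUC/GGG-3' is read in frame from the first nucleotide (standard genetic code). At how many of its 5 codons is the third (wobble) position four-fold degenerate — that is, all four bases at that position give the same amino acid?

Codon 1 AGC (Ser): third position 2-fold.
Codon 2 CUA (Leu): third position 4-fold.
Codon 3 AAU (Asn): third position 2-fold.
Codon 4 UUC (Phe): third position 2-fold.
Codon 5 GGG (Gly): third position 4-fold.
Four-fold degenerate third positions: 2.

2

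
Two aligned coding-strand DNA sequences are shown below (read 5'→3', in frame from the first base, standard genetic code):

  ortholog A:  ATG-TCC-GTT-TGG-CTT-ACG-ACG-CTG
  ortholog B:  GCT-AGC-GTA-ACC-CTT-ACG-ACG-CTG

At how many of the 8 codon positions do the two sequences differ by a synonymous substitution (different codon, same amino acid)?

2

Codon 1: ATG Met / GCT Ala — nonsynonymous.
Codon 2: TCC Ser / AGC Ser — synonymous.
Codon 3: GTT Val / GTA Val — synonymous.
Codon 4: TGG Trp / ACC Thr — nonsynonymous.
Codon 5: CTT Leu / CTT Leu — identical.
Codon 6: ACG Thr / ACG Thr — identical.
Codon 7: ACG Thr / ACG Thr — identical.
Codon 8: CTG Leu / CTG Leu — identical.
Synonymous differences: 2.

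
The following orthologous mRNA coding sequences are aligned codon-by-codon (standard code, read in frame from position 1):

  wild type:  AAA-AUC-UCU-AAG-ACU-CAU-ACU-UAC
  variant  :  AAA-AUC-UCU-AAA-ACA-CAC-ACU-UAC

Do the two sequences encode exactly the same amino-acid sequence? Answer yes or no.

Codon 1: AAA Lys / AAA Lys — identical.
Codon 2: AUC Ile / AUC Ile — identical.
Codon 3: UCU Ser / UCU Ser — identical.
Codon 4: AAG Lys / AAA Lys — synonymous.
Codon 5: ACU Thr / ACA Thr — synonymous.
Codon 6: CAU His / CAC His — synonymous.
Codon 7: ACU Thr / ACU Thr — identical.
Codon 8: UAC Tyr / UAC Tyr — identical.
Nonsynonymous differences: 0 → same protein.

yes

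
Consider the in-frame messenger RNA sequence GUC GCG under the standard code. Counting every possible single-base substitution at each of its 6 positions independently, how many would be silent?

Codon 1 (GUC, Val): 3 synonymous substitutions.
Codon 2 (GCG, Ala): 3 synonymous substitutions.
Total: 3 + 3 = 6.

6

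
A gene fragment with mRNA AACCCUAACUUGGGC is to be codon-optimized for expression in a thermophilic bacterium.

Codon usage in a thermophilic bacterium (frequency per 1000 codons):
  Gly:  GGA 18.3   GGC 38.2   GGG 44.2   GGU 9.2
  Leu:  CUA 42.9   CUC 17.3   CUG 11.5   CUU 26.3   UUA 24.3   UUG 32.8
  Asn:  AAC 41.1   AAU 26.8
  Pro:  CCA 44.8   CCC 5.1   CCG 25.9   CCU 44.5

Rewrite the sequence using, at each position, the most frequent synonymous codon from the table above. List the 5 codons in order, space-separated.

Codon 1 (Asn): best is AAC at 41.1.
Codon 2 (Pro): best is CCA at 44.8.
Codon 3 (Asn): best is AAC at 41.1.
Codon 4 (Leu): best is CUA at 42.9.
Codon 5 (Gly): best is GGG at 44.2.

AAC CCA AAC CUA GGG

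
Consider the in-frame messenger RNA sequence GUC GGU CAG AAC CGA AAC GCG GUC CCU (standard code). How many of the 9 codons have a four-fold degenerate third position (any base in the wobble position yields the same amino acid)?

6

Codon 1 GUC (Val): third position 4-fold.
Codon 2 GGU (Gly): third position 4-fold.
Codon 3 CAG (Gln): third position 2-fold.
Codon 4 AAC (Asn): third position 2-fold.
Codon 5 CGA (Arg): third position 4-fold.
Codon 6 AAC (Asn): third position 2-fold.
Codon 7 GCG (Ala): third position 4-fold.
Codon 8 GUC (Val): third position 4-fold.
Codon 9 CCU (Pro): third position 4-fold.
Four-fold degenerate third positions: 6.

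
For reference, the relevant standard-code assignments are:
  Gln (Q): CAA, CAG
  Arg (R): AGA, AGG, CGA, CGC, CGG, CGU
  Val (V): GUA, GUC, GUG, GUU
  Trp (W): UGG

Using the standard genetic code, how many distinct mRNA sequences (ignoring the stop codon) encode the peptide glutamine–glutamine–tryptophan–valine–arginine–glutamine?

Gln: 2 codons.
Gln: 2 codons.
Trp: 1 codon.
Val: 4 codons.
Arg: 6 codons.
Gln: 2 codons.
2 × 2 × 1 × 4 × 6 × 2 = 192.

192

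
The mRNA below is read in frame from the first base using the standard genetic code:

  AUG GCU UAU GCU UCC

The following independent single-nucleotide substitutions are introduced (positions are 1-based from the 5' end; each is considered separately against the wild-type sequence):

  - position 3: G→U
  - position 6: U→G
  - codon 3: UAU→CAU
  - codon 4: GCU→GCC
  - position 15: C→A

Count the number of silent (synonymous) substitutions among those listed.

3

Codon 1: AUG (Met) → AUU (Ile) — missense.
Codon 2: GCU (Ala) → GCG (Ala) — synonymous.
Codon 3: UAU (Tyr) → CAU (His) — missense.
Codon 4: GCU (Ala) → GCC (Ala) — synonymous.
Codon 5: UCC (Ser) → UCA (Ser) — synonymous.
Synonymous: 3 of 5.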